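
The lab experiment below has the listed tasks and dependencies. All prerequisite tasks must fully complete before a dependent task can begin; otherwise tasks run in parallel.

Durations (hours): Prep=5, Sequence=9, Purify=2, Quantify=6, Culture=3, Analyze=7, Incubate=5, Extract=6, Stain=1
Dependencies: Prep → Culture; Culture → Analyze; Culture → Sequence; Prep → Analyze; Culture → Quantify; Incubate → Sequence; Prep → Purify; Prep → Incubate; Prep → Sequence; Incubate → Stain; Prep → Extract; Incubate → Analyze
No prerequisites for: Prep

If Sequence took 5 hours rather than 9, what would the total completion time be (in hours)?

Critical path before the change: Prep→Incubate→Sequence = 5+5+9 = 19 giving 19 hours.
Since Sequence is critical, the -4 change carries straight to that chain (now 15 hours).
New critical path: Prep→Incubate→Analyze = 5+5+7 = 17 ⇒ 17 hours.

17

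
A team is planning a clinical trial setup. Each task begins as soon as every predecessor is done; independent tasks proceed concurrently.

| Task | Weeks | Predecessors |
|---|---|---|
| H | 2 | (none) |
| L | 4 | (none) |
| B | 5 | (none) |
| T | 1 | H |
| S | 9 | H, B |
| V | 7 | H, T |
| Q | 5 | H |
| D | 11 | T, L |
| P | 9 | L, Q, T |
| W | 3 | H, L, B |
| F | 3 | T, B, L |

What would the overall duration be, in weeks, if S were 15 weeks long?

20

Baseline: H→Q→P = 2+5+9 = 16 → 16 weeks.
S has 2 weeks of float (longest path through it is 14).
Now B→S = 5+15 = 20 is longest, so the finish becomes 20 weeks.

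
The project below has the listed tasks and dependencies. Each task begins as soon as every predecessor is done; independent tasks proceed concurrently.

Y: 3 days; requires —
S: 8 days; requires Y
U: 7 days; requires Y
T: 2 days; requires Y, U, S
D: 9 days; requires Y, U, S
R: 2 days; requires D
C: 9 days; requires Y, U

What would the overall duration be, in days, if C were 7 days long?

As given, the longest chain is Y→S→D→R = 3+8+9+2 = 22, so the finish is 22 days.
C has 3 days of float (longest path through it is 19).
The critical path is still Y→S→D→R; finish is now 22 days.

22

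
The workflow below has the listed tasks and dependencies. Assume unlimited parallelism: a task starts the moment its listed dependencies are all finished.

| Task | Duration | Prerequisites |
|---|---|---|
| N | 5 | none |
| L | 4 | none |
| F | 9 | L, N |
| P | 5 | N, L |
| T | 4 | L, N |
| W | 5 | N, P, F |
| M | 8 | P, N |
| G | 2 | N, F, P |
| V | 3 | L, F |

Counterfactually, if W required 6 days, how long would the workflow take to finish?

20

Critical path before the change: N→F→W = 5+9+5 = 19 giving 19 days.
W is on the critical path; changing it to 6 makes that path 20 days.
The critical path is still N→F→W; finish is now 20 days.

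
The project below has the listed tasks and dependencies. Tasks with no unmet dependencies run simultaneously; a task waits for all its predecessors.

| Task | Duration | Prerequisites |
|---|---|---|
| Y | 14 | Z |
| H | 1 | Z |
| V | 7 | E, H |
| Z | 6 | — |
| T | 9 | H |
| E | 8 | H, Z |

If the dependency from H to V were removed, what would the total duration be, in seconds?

22

Original critical path: Z→H→E→V = 6+1+8+7 = 22 ⇒ 22 seconds.
Dropping H→V doesn't change V's earliest start (15); another predecessor still binds.
The longest chain is now Z→H→E→V = 6+1+8+7 = 22, so the project takes 22 seconds.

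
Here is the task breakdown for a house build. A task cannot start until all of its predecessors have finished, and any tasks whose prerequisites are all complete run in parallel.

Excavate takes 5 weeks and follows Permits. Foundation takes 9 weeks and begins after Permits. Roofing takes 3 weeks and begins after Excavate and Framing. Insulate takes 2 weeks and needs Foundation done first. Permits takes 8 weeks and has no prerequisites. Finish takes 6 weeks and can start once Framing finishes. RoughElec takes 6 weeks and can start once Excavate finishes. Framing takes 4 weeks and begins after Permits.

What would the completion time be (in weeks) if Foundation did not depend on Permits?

Original critical path: Permits→Excavate→RoughElec = 8+5+6 = 19 ⇒ 19 weeks.
Without Permits→Foundation, Foundation's earliest start moves from 8 to 0.
The longest chain is now Permits→Excavate→RoughElec = 8+5+6 = 19, so the job takes 19 weeks.

19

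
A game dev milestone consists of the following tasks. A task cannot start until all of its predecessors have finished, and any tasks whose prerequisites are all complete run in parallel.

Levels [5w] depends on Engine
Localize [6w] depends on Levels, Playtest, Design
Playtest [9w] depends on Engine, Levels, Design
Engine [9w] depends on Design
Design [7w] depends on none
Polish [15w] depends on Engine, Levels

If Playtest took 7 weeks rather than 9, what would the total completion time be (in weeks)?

Actual critical path: Design→Engine→Levels→Playtest→Localize = 7+9+5+9+6 = 36 ⇒ 36 weeks.
Playtest lies on that path, so at 7 weeks the path becomes 34 weeks.
Now Design→Engine→Levels→Polish = 7+9+5+15 = 36 is longest, so the finish becomes 36 weeks.

36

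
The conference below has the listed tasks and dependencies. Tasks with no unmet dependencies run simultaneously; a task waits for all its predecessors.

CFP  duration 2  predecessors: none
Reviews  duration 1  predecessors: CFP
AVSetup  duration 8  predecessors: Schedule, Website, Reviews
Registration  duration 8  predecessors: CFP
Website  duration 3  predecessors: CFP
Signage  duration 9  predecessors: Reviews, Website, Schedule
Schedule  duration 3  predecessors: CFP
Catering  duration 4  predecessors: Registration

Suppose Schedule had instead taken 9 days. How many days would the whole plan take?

20

As given, the longest chain is CFP→Schedule→Signage = 2+3+9 = 14, so the finish is 14 days.
Since Schedule is critical, the +6 change carries straight to that chain (now 20 days).
No other chain overtakes it, so the finish is 20 days.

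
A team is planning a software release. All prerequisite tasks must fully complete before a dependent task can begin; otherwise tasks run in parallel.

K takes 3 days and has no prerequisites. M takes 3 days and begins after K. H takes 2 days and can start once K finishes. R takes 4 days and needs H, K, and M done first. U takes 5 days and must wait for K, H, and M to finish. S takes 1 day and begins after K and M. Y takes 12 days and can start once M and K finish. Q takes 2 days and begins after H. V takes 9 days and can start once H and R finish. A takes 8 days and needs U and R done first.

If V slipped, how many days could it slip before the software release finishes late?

The longest chain is K→M→R→V = 3+3+4+9 = 19; overall finish 19 days.
V finishes as early as 19 and must finish by 19.
So V can slip 19 − 19 = 0 days.

0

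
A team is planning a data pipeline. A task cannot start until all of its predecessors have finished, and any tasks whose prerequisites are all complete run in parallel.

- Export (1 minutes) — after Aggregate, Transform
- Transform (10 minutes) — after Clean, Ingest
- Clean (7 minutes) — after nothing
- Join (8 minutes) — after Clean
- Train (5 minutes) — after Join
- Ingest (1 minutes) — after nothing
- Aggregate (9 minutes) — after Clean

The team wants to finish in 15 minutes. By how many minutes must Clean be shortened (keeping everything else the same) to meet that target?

Current finish: 20 minutes; target: 15.
Clean is on every critical path, so each minute cut from Clean cuts the finish by one (this holds down to a finish of 14).
Need 20 − 15 = 5 minutes off Clean → Clean becomes 2 minutes, finish becomes 15.

5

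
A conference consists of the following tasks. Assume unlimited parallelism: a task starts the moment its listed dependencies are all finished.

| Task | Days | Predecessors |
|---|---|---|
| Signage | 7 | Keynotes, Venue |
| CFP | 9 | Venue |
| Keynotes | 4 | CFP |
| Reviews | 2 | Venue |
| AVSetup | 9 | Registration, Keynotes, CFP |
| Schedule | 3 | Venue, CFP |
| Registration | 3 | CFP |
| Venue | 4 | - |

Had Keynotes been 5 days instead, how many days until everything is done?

Actual critical path: Venue→CFP→Keynotes→AVSetup = 4+9+4+9 = 26 ⇒ 26 days.
Keynotes lies on that path, so at 5 days the path becomes 27 days.
No other chain overtakes it, so the finish is 27 days.

27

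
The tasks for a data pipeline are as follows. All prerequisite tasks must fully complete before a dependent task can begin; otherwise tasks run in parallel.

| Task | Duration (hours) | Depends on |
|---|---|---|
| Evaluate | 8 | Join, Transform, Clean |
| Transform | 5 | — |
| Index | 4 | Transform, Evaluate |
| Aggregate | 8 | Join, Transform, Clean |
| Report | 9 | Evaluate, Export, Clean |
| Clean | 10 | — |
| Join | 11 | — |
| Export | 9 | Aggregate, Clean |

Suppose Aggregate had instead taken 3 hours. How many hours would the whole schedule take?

32

As given, the longest chain is Join→Aggregate→Export→Report = 11+8+9+9 = 37, so the finish is 37 hours.
Aggregate is on the critical path; changing it to 3 makes that path 32 hours.
No other chain overtakes it, so the finish is 32 hours.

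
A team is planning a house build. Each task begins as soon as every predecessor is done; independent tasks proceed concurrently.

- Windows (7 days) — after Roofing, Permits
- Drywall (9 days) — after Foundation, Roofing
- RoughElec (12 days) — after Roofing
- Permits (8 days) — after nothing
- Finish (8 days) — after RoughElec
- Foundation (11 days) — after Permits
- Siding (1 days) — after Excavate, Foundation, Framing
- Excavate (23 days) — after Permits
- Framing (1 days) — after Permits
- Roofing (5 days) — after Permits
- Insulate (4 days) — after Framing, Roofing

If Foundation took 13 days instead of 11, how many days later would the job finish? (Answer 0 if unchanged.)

0

Baseline: Permits→Roofing→RoughElec→Finish = 8+5+12+8 = 33 → 33 days.
Foundation has 5 days of float (longest path through it is 28).
No other chain overtakes it, so the finish is 33 days.
Change in finish: 33 − 33 = +0 days.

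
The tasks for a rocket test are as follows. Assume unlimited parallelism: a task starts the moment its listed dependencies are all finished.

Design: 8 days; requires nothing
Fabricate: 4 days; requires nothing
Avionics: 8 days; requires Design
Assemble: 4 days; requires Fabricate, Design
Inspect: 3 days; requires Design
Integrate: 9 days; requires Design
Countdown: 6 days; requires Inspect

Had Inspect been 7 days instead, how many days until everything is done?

Critical path before the change: Design→Inspect→Countdown = 8+3+6 = 17 giving 17 days.
Since Inspect is critical, the +4 change carries straight to that chain (now 21 days).
No other chain overtakes it, so the finish is 21 days.

21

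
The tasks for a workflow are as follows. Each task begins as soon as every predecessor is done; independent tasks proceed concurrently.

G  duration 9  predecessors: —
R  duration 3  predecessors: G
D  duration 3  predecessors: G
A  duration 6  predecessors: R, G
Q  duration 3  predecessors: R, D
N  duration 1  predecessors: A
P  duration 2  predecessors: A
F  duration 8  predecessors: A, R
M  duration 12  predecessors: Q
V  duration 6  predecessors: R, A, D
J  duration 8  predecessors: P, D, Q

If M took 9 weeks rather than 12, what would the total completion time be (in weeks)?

28

Critical path before the change: G→R→A→P→J = 9+3+6+2+8 = 28 giving 28 weeks.
The longest path through M is only 27 weeks, so M has float 1.
That remains the longest chain; total 28 weeks.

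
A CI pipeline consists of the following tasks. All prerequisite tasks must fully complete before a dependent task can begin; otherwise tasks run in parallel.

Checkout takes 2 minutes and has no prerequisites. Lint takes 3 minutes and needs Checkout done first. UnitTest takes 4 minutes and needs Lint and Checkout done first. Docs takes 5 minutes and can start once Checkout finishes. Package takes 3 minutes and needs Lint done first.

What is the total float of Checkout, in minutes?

0

Critical path: Checkout→Lint→UnitTest = 2+3+4 = 9, so the finish is 9 minutes.
Checkout finishes as early as 2 and must finish by 2.
Float = 9 − 9 = 0.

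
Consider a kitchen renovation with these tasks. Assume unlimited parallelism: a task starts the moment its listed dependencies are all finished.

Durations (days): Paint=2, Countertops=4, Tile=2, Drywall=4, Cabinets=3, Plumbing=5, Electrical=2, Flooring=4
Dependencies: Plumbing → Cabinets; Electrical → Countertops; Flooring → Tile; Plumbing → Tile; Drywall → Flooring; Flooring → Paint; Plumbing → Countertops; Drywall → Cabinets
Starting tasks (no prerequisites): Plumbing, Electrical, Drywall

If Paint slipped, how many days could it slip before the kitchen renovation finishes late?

0

Drywall→Flooring→Paint = 4+4+2 = 10 sets the makespan at 10 days.
Longest path through Paint: 10 days (earliest finish 10, latest finish 10).
So Paint can slip 10 − 10 = 0 days.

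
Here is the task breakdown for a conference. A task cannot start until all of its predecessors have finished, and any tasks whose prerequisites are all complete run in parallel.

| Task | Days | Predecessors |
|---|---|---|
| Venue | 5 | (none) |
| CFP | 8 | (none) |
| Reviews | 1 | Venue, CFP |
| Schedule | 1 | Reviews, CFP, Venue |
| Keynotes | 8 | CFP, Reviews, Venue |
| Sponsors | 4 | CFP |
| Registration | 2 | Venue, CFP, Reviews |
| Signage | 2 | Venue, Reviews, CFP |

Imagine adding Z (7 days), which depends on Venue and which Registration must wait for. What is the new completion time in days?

Originally the project takes 17 days.
With Z inserted, Registration now waits for max(Venue, CFP, Reviews, Z).
New critical path: CFP→Reviews→Keynotes = 8+1+8 = 17 ⇒ 17 days.

17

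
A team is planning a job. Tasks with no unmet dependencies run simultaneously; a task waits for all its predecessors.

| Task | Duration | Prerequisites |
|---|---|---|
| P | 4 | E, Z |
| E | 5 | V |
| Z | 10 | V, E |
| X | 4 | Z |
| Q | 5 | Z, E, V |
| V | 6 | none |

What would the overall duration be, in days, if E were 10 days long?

31

Actual critical path: V→E→Z→Q = 6+5+10+5 = 26 ⇒ 26 days.
Since E is critical, the +5 change carries straight to that chain (now 31 days).
That remains the longest chain; total 31 days.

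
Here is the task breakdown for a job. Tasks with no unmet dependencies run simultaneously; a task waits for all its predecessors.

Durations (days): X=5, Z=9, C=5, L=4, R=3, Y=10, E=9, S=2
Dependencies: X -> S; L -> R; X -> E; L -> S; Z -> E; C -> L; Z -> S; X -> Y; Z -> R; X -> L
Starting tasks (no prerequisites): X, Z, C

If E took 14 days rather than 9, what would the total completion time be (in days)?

Actual critical path: Z→E = 9+9 = 18 ⇒ 18 days.
E lies on that path, so at 14 days the path becomes 23 days.
The critical path is still Z→E; finish is now 23 days.

23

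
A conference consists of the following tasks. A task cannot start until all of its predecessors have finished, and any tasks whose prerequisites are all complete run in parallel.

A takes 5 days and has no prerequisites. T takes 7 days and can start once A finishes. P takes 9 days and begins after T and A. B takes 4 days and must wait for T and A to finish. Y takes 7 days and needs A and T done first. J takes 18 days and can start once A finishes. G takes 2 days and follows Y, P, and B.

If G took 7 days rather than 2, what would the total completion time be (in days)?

The binding path is A→T→P→G = 5+7+9+2 = 23; finish at 23 days.
Since G is critical, the +5 change carries straight to that chain (now 28 days).
The critical path is still A→T→P→G; finish is now 28 days.

28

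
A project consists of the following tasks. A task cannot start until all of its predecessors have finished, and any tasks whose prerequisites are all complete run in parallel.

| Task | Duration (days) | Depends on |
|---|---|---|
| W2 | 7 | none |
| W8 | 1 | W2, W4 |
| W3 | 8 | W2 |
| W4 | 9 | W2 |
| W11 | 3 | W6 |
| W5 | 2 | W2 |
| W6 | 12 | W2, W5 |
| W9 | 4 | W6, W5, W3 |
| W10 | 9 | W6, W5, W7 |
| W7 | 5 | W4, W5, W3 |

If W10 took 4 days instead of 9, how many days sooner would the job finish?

The binding path is W2→W4→W7→W10 = 7+9+5+9 = 30; finish at 30 days.
Since W10 is critical, the -5 change carries straight to that chain (now 25 days).
No other chain overtakes it, so the finish is 25 days.
Change in finish: 25 − 30 = -5 days.

5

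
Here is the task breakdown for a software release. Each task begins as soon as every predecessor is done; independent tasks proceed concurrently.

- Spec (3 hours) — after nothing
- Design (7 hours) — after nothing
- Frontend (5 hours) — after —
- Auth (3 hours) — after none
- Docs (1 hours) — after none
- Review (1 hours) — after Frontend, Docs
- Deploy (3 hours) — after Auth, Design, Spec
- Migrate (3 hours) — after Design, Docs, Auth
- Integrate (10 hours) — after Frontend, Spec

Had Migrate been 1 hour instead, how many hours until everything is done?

The binding path is Frontend→Integrate = 5+10 = 15; finish at 15 hours.
Migrate is off the critical path — its longest chain is 10 hours, giving 5 of slack.
The critical path is still Frontend→Integrate; finish is now 15 hours.

15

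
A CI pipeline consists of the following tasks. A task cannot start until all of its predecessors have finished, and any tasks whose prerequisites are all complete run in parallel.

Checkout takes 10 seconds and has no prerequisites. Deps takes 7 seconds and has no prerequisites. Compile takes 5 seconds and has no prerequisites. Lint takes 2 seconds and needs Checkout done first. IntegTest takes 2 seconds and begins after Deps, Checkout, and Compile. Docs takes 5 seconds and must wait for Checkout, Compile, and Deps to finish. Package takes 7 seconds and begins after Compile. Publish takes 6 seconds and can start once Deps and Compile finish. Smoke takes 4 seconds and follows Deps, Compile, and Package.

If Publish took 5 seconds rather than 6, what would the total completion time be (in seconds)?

Actual critical path: Compile→Package→Smoke = 5+7+4 = 16 ⇒ 16 seconds.
Publish has 3 seconds of float (longest path through it is 13).
That remains the longest chain; total 16 seconds.

16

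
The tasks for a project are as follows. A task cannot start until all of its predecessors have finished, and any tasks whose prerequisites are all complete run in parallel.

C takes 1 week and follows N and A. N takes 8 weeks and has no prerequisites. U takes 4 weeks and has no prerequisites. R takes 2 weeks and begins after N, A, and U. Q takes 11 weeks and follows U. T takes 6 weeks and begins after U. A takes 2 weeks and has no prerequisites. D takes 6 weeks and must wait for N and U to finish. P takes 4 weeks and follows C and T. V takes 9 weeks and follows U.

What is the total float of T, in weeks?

Critical path: U→Q = 4+11 = 15, so the finish is 15 weeks.
T finishes as early as 10 and must finish by 11.
Slack of T = 5 − 4 = 1 week.

1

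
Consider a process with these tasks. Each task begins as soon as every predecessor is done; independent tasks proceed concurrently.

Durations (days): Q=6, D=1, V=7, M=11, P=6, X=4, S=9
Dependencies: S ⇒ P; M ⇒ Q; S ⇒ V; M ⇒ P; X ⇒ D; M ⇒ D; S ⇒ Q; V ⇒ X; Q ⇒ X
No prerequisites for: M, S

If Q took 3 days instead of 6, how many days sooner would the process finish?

Critical path before the change: M→Q→X→D = 11+6+4+1 = 22 giving 22 days.
Q lies on that path, so at 3 days the path becomes 19 days.
New critical path: S→V→X→D = 9+7+4+1 = 21 ⇒ 21 days.
Change in finish: 21 − 22 = -1 days.

1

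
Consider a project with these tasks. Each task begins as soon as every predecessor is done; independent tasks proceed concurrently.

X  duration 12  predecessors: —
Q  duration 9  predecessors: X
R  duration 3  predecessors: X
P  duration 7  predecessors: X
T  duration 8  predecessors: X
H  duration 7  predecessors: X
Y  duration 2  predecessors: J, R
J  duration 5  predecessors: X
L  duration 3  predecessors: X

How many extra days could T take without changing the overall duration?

1

Critical path: X→Q = 12+9 = 21, so the finish is 21 days.
T finishes as early as 20 and must finish by 21.
Float = 21 − 20 = 1.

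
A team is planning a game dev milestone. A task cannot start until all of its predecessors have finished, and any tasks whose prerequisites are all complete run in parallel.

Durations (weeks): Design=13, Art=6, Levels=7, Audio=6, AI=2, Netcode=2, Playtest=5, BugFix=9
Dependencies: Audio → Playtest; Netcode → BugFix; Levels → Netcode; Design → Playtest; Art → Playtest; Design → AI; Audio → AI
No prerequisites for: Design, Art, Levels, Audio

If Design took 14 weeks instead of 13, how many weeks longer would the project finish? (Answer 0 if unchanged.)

Baseline: Design→Playtest = 13+5 = 18 → 18 weeks.
Design lies on that path, so at 14 weeks the path becomes 19 weeks.
The critical path is still Design→Playtest; finish is now 19 weeks.
Change in finish: 19 − 18 = +1 weeks.

1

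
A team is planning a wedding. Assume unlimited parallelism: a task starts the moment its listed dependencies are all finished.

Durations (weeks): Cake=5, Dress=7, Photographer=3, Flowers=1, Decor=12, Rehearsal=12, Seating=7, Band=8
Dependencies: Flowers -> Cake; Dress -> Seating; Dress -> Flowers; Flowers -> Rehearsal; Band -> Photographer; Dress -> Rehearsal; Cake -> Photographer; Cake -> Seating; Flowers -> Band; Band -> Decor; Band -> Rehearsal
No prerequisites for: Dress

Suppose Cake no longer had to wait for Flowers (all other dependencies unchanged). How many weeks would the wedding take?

Original critical path: Dress→Flowers→Band→Rehearsal = 7+1+8+12 = 28 ⇒ 28 weeks.
Without Flowers→Cake, Cake's earliest start moves from 8 to 0.
After: Dress→Flowers→Band→Rehearsal = 7+1+8+12 = 28 → 28 weeks.

28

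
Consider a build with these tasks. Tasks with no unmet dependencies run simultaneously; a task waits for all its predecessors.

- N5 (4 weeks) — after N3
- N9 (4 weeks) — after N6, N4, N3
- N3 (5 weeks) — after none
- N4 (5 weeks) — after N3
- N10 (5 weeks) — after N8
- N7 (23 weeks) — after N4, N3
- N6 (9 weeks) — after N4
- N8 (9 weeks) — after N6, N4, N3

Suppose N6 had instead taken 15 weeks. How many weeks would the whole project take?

Critical path before the change: N3→N4→N6→N8→N10 = 5+5+9+9+5 = 33 giving 33 weeks.
Since N6 is critical, the +6 change carries straight to that chain (now 39 weeks).
The critical path is still N3→N4→N6→N8→N10; finish is now 39 weeks.

39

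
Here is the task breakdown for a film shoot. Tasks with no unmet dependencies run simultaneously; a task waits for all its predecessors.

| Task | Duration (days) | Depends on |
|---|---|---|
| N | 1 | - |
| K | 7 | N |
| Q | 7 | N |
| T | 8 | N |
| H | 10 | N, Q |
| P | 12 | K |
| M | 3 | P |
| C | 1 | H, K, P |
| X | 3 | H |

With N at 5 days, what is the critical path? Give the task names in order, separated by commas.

Actual critical path: N→K→P→M = 1+7+12+3 = 23 ⇒ 23 days.
N lies on that path, so at 5 days the path becomes 27 days.
No other chain overtakes it, so the finish is 27 days.

N, K, P, M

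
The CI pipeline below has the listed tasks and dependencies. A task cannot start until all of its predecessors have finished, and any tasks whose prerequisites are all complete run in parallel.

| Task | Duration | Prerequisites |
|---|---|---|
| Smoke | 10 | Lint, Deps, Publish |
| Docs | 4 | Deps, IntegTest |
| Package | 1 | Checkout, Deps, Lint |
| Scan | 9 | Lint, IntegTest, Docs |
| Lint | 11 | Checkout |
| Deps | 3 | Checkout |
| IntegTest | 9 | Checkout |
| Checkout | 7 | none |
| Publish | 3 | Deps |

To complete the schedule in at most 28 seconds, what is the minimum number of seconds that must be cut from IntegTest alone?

1

Current finish: 29 seconds; target: 28.
IntegTest is on every critical path, so each second cut from IntegTest cuts the finish by one (this holds down to a finish of 28).
Need 29 − 28 = 1 second off IntegTest → IntegTest becomes 8 seconds, finish becomes 28.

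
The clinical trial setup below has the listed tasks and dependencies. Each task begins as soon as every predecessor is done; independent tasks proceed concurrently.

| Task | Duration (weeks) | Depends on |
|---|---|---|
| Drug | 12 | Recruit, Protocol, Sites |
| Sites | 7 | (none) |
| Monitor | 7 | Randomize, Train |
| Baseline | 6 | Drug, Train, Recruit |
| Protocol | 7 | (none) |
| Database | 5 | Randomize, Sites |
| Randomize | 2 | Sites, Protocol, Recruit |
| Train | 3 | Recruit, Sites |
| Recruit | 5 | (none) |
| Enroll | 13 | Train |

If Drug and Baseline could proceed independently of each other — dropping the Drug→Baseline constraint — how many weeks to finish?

23

With the dependency in place, Protocol→Drug→Baseline = 7+12+6 = 25 sets the finish at 25 weeks.
Without Drug→Baseline, Baseline's earliest start moves from 19 to 10.
New critical path: Sites→Train→Enroll = 7+3+13 = 23 ⇒ 23 weeks.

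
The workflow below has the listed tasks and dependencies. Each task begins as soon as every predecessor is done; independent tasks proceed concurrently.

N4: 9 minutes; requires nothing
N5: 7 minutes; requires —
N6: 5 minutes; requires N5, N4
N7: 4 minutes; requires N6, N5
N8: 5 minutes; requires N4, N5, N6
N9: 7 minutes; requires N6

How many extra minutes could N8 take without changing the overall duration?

The longest chain is N4→N6→N9 = 9+5+7 = 21; overall finish 21 minutes.
Longest path through N8: 19 minutes (earliest finish 19, latest finish 21).
Float = 21 − 19 = 2.

2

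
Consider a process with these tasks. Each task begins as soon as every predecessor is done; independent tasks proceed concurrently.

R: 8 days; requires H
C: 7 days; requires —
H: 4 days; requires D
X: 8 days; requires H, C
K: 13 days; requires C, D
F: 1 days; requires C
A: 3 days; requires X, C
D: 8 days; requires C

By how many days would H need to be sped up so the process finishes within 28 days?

Current finish: 30 days; target: 28.
H is on every critical path, so each day cut from H cuts the finish by one (this holds down to a finish of 28).
Need 30 − 28 = 2 days off H → H becomes 2 days, finish becomes 28.

2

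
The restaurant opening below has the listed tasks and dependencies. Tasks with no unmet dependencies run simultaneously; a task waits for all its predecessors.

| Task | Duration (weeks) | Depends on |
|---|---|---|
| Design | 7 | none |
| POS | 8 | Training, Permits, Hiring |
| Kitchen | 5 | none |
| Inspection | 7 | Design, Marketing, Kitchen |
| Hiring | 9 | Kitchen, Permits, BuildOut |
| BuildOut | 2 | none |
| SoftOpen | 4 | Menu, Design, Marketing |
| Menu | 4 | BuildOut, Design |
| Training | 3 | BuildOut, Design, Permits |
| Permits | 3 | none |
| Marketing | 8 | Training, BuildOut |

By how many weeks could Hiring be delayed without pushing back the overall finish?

Critical path: Design→Training→Marketing→Inspection = 7+3+8+7 = 25, so the finish is 25 weeks.
The longest chain containing Hiring totals 22 weeks.
Float = 25 − 22 = 3.

3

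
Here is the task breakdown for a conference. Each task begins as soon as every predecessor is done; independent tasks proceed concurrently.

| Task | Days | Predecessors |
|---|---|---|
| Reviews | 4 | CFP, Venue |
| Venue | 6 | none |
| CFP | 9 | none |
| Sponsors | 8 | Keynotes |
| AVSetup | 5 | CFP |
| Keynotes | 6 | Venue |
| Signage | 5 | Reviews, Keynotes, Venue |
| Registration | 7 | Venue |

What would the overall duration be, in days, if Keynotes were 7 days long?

21

As given, the longest chain is Venue→Keynotes→Sponsors = 6+6+8 = 20, so the finish is 20 days.
Keynotes lies on that path, so at 7 days the path becomes 21 days.
That remains the longest chain; total 21 days.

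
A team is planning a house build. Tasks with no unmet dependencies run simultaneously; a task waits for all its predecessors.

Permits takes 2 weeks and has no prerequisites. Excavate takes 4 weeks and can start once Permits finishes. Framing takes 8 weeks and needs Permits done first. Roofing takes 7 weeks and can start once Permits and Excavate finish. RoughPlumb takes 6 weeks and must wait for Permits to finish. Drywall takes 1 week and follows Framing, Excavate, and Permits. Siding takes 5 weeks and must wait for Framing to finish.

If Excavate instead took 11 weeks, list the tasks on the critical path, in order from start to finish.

Actual critical path: Permits→Framing→Siding = 2+8+5 = 15 ⇒ 15 weeks.
The longest path through Excavate is only 13 weeks, so Excavate has float 2.
New critical path: Permits→Excavate→Roofing = 2+11+7 = 20 ⇒ 20 weeks.

Permits, Excavate, Roofing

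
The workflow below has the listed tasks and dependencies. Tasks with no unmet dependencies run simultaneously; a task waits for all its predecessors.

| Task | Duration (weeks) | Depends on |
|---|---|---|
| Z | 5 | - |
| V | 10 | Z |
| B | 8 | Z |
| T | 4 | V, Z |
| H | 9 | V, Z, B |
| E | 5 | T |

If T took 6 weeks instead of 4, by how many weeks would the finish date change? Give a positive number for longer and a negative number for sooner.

As given, the longest chain is Z→V→T→E = 5+10+4+5 = 24, so the finish is 24 weeks.
T is on the critical path; changing it to 6 makes that path 26 weeks.
The critical path is still Z→V→T→E; finish is now 26 weeks.
Change in finish: 26 − 24 = +2 weeks.

2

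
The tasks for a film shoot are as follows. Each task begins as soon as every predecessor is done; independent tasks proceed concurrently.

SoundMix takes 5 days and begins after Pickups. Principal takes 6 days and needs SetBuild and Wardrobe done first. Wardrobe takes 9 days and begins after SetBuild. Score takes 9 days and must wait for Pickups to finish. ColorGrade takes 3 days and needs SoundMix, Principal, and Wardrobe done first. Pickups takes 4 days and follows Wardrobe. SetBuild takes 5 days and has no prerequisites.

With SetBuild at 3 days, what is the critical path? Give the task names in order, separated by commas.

SetBuild, Wardrobe, Pickups, Score

As given, the longest chain is SetBuild→Wardrobe→Pickups→Score = 5+9+4+9 = 27, so the finish is 27 days.
SetBuild is on the critical path; changing it to 3 makes that path 25 days.
No other chain overtakes it, so the finish is 25 days.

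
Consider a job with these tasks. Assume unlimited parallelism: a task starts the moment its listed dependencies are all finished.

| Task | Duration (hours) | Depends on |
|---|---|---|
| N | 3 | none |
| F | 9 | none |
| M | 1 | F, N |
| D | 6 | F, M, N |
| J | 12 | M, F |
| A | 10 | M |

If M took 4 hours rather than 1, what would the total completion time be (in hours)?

Baseline: F→M→J = 9+1+12 = 22 → 22 hours.
M lies on that path, so at 4 hours the path becomes 25 hours.
No other chain overtakes it, so the finish is 25 hours.

25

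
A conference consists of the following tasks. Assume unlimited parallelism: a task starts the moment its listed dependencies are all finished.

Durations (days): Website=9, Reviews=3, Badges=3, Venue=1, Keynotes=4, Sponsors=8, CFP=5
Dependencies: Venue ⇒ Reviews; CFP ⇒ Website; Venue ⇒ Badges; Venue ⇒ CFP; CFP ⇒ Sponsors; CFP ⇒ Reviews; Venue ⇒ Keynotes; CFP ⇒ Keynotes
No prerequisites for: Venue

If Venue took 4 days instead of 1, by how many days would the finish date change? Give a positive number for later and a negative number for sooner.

Critical path before the change: Venue→CFP→Website = 1+5+9 = 15 giving 15 days.
Venue lies on that path, so at 4 days the path becomes 18 days.
The critical path is still Venue→CFP→Website; finish is now 18 days.
Change in finish: 18 − 15 = +3 days.

3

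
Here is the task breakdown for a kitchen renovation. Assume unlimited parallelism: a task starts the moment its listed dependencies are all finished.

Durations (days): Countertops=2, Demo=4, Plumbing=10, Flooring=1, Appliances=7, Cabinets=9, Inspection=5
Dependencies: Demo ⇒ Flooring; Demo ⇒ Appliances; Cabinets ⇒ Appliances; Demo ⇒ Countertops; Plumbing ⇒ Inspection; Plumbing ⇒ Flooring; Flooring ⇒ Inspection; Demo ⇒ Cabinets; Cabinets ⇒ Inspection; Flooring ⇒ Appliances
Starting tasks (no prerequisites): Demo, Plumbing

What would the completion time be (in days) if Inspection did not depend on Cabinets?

20

Original critical path: Demo→Cabinets→Appliances = 4+9+7 = 20 ⇒ 20 days.
Without Cabinets→Inspection, Inspection's earliest start moves from 13 to 11.
The longest chain is now Demo→Cabinets→Appliances = 4+9+7 = 20, so the job takes 20 days.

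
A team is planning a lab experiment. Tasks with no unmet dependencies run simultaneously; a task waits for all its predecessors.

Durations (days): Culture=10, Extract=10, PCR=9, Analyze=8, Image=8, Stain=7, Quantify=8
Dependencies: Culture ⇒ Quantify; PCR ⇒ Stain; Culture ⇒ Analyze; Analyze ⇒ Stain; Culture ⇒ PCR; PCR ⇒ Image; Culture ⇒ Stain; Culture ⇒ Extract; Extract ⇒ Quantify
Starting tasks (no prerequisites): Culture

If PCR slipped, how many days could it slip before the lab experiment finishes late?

1

The longest chain is Culture→Extract→Quantify = 10+10+8 = 28; overall finish 28 days.
The longest chain containing PCR totals 27 days.
So PCR can slip 20 − 19 = 1 day.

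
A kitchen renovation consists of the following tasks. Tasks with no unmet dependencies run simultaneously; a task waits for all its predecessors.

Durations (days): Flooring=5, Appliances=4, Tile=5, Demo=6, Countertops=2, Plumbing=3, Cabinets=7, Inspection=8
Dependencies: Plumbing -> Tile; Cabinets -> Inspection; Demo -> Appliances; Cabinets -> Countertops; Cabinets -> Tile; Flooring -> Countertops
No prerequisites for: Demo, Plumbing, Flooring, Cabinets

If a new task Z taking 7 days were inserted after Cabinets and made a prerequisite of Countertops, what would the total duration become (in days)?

16

Originally the project takes 15 days.
With Z inserted, Countertops now waits for max(Cabinets, Flooring, Z).
New critical path: Cabinets→Z→Countertops = 7+7+2 = 16 ⇒ 16 days.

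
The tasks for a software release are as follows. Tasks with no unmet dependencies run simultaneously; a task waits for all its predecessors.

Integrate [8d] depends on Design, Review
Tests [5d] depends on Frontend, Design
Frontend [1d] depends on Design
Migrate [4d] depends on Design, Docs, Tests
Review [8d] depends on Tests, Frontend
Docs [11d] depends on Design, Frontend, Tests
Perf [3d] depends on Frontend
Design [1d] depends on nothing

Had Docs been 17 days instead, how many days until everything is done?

28

Critical path before the change: Design→Frontend→Tests→Review→Integrate = 1+1+5+8+8 = 23 giving 23 days.
Docs has 1 day of float (longest path through it is 22).
Now Design→Frontend→Tests→Docs→Migrate = 1+1+5+17+4 = 28 is longest, so the finish becomes 28 days.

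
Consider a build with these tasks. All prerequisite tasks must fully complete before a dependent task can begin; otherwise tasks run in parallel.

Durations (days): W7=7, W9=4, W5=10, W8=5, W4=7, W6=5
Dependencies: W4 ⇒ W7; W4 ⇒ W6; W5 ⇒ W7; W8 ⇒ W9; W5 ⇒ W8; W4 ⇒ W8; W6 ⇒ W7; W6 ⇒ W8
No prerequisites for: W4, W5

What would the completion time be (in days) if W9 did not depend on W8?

With the dependency in place, W4→W6→W8→W9 = 7+5+5+4 = 21 sets the finish at 21 days.
Without W8→W9, W9's earliest start moves from 17 to 0.
After: W4→W6→W7 = 7+5+7 = 19 → 19 days.

19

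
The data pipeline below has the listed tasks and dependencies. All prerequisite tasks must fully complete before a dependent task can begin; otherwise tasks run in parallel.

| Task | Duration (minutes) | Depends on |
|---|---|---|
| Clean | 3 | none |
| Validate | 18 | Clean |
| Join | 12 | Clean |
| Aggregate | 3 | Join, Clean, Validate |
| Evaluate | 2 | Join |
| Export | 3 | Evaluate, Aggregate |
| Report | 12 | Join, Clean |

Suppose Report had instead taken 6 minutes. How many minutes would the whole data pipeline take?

27

Actual critical path: Clean→Join→Report = 3+12+12 = 27 ⇒ 27 minutes.
Since Report is critical, the -6 change carries straight to that chain (now 21 minutes).
New critical path: Clean→Validate→Aggregate→Export = 3+18+3+3 = 27 ⇒ 27 minutes.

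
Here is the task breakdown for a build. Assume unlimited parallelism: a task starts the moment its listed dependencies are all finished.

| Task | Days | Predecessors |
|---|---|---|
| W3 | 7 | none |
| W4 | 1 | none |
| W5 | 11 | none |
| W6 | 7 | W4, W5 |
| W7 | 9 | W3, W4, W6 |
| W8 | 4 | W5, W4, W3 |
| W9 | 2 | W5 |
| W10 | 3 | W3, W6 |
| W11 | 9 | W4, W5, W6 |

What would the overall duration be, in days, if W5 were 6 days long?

22

Critical path before the change: W5→W6→W7 = 11+7+9 = 27 giving 27 days.
W5 lies on that path, so at 6 days the path becomes 22 days.
No other chain overtakes it, so the finish is 22 days.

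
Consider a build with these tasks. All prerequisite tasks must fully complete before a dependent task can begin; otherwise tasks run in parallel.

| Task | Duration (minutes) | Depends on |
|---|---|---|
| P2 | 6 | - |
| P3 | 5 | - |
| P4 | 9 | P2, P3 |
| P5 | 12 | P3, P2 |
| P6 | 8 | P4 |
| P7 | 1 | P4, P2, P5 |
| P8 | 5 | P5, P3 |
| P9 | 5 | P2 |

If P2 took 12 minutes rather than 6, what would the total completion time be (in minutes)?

As given, the longest chain is P2→P4→P6 = 6+9+8 = 23, so the finish is 23 minutes.
P2 lies on that path, so at 12 minutes the path becomes 29 minutes.
The critical path is still P2→P4→P6; finish is now 29 minutes.

29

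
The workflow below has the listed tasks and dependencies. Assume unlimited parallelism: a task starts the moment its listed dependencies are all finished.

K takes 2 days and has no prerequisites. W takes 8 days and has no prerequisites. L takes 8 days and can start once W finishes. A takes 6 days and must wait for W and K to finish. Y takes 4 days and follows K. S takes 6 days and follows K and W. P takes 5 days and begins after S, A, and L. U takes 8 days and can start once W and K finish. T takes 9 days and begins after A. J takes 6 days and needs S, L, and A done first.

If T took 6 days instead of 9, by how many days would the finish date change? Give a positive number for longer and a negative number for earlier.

-1

The binding path is W→A→T = 8+6+9 = 23; finish at 23 days.
T is on the critical path; changing it to 6 makes that path 20 days.
Now W→L→J = 8+8+6 = 22 is longest, so the finish becomes 22 days.
Change in finish: 22 − 23 = -1 days.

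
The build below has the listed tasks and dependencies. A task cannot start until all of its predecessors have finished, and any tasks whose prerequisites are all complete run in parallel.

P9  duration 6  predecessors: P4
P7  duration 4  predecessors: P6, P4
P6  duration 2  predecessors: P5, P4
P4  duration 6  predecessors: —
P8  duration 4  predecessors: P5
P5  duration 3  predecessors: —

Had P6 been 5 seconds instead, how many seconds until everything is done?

As given, the longest chain is P4→P6→P7 = 6+2+4 = 12, so the finish is 12 seconds.
P6 lies on that path, so at 5 seconds the path becomes 15 seconds.
The critical path is still P4→P6→P7; finish is now 15 seconds.

15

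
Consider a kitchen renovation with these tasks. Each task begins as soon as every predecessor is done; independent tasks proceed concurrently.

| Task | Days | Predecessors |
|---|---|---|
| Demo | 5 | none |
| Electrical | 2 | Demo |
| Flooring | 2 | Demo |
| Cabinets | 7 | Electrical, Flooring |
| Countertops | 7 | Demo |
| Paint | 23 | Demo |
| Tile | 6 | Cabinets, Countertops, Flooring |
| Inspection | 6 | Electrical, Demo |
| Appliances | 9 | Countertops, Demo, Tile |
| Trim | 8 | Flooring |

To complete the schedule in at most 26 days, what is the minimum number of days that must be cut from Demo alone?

3

Current finish: 29 days; target: 26.
Demo is on every critical path, so each day cut from Demo cuts the finish by one (this holds down to a finish of 25).
Need 29 − 26 = 3 days off Demo → Demo becomes 2 days, finish becomes 26.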